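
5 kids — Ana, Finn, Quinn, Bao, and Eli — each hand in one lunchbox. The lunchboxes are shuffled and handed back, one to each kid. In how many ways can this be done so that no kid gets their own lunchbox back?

This is the derangement count D_5: permutations of 5 items with no fixed point.
By inclusion–exclusion this is Σ_{j=0}^{5} (−1)^j C(5,j)·(5−j)!.
Computing: 120 − 120 + 60 − 20 + 5 − 1 = 44.

44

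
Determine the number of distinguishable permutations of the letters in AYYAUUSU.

The 8 letters of AYYAUUSU have repeats: A appearing twice, U appearing 3 times, and Y appearing twice.
The number of distinct arrangements is 8!/(3!·2!·2!) = 40320/24 = 1680.

1680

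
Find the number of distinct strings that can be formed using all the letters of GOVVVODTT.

15120

GOVVVODTT has 9 letters with O appearing twice, T appearing twice, and V appearing 3 times.
Dividing 9! = 362880 by 3!·2!·2! = 24 for the repeated letters gives 15120.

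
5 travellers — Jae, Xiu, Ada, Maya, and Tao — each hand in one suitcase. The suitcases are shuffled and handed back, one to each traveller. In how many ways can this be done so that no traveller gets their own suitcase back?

Let Aᵢ be the assignments in which traveller i gets their own suitcase. We want the size of the complement of A₁∪…∪A_5.
By inclusion–exclusion this is Σ_{j=0}^{5} (−1)^j C(5,j)·(5−j)!.
Computing: 120 − 120 + 60 − 20 + 5 − 1 = 44.

44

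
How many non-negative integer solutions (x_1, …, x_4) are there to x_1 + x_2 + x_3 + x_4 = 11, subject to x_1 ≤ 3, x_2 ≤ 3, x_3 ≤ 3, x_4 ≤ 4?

10

Ignoring the caps, the number of non-negative solutions to x_1+…+x_4 = 11 is C(14,3) = 364.
Subtract solutions that violate a single cap (substitute x_i' = x_i − (cap_i+1)): x_1 ≥ 4 gives C(10,3) = 120; x_2 ≥ 4 gives C(10,3) = 120; x_3 ≥ 4 gives C(10,3) = 120; x_4 ≥ 5 gives C(9,3) = 84. Together 444.
Add back pairs where two caps are both exceeded: 20 + 20 + 10 + 20 + 10 + 10 = 90.
By inclusion–exclusion the count is 364 − 444 + 90 = 10.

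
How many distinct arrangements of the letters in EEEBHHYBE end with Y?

420

With the last slot taken by Y, it remains to arrange the other 8 letters (EEEBHHBE).
Those 8 letters have B appearing twice, E appearing 4 times, and H appearing twice, giving (8)!/(4!·2!·2!) = 420.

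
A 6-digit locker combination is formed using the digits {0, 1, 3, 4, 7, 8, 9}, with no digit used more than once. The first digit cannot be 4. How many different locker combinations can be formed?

The first digit has 7−1 = 6 choices (anything except 4).
The remaining 5 digits are filled from the other 6 symbols without repetition: 6 × 5 × 4 × 3 × 2 = 720.
Total: 6 × 720 = 4320.

4320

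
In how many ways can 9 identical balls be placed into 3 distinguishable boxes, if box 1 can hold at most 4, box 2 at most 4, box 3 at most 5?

Without the upper bounds there are C(11,2) = 55 ways to split 9 among 3 boxes.
Subtract solutions that violate a single cap (substitute x_i' = x_i − (cap_i+1)): x_1 ≥ 5 gives C(6,2) = 15; x_2 ≥ 5 gives C(6,2) = 15; x_3 ≥ 6 gives C(5,2) = 10. Together 40.
No two caps can be exceeded simultaneously, so the pair terms are all 0.
By inclusion–exclusion the count is 55 − 40 + 0 = 15.

15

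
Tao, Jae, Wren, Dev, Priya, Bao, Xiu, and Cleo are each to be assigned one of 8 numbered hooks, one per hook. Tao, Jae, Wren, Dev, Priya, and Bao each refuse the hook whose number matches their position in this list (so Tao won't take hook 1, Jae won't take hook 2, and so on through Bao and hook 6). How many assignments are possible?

18806

Let Aᵢ (for 1 ≤ i ≤ 6) be the placements that put person i in their forbidden hook. Any j of these fix j positions, leaving (8−j)! ways to fill the rest, and there are C(6,j) ways to pick which j.
By inclusion–exclusion, the number of valid placements is Σ_{j=0}^{6} (−1)^j C(6,j)·(8−j)!.
Computing: 40320 − 30240 + 10800 − 2400 + 360 − 36 + 2 = 18806.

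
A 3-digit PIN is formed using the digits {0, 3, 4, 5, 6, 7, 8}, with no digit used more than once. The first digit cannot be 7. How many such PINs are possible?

The first digit has 7−1 = 6 choices (anything except 7).
The remaining 2 digits are filled from the other 6 symbols without repetition: 6 × 5 = 30.
Total: 6 × 30 = 180.

180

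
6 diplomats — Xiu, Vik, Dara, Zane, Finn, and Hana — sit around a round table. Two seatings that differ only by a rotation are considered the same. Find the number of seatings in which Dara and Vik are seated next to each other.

48

Treat {Dara, Vik} as one unit (2 internal orders) and seat the resulting 5 units around the table: (4)! circular arrangements.
So 2 × (4)! = 2 × 24 = 48.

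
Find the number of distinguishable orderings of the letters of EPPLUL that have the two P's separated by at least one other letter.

120

There are 6!/(2!·2!) = 180 arrangements of EPPLUL in total.
If the two P's are adjacent, glue them into one block, leaving 5 items to arrange: (5)!/(2!) = 60 ways.
Subtracting, 180 − 60 = 120 arrangements keep the P's apart.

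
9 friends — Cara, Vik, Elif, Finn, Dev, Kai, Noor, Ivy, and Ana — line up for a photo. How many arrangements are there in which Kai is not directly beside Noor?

Of the 9! = 362880 arrangements, those with Kai and Noor adjacent number 2 × 8! = 80640 (treat the pair as a block with 2 internal orders).
Complementary counting: 362880 − 80640 = 282240.

282240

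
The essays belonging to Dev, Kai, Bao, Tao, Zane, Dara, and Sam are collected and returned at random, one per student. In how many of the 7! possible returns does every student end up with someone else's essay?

Let Aᵢ be the assignments in which student i gets their own essay. We want the size of the complement of A₁∪…∪A_7.
By inclusion–exclusion this is Σ_{j=0}^{7} (−1)^j C(7,j)·(7−j)!.
Computing: 5040 − 5040 + 2520 − 840 + 210 − 42 + 7 − 1 = 1854.

1854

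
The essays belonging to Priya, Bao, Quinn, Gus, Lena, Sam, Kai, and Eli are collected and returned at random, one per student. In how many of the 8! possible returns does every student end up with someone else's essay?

Let Aᵢ be the assignments in which student i gets their own essay. We want the size of the complement of A₁∪…∪A_8.
By inclusion–exclusion this is Σ_{j=0}^{8} (−1)^j C(8,j)·(8−j)!.
Computing: 40320 − 40320 + 20160 − 6720 + 1680 − 336 + 56 − 8 + 1 = 14833.

14833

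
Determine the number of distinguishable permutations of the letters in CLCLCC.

Letter multiplicities in CLCLCC: C×4, L×2.
The number of distinct arrangements is 6!/(4!·2!) = 720/48 = 15.

15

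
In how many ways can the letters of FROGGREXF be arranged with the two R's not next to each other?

35280

There are 9!/(2!·2!·2!) = 45360 arrangements of FROGGREXF in total.
Arrangements with the R's together: treat RR as one letter, giving (8)!/(2!·2!) = 10080.
Hence 45360 − 10080 = 35280.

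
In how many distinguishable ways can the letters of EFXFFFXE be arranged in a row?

420

EFXFFFXE has 8 letters with E appearing twice, F appearing 4 times, and X appearing twice.
So there are 8! / (4!·2!·2!) = 420 distinguishable arrangements.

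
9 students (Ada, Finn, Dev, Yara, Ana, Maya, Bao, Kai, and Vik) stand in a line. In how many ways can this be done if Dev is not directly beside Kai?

282240

Of the 9! = 362880 arrangements, those with Dev and Kai adjacent number 2 × 8! = 80640 (treat the pair as a block with 2 internal orders).
So 362880 − 80640 = 282240 arrangements keep them apart.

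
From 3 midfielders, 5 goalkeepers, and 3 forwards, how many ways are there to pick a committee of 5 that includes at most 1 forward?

266

Split by how many forwards are chosen (0 through 1).
Sum: C(3,0)·C(8,5) + C(3,1)·C(8,4) = 56 + 210 = 266.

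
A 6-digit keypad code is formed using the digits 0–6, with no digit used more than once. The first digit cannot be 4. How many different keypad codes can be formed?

4320

The first digit has 7−1 = 6 choices (anything except 4).
The remaining 5 digits are filled from the other 6 symbols without repetition: 6 × 5 × 4 × 3 × 2 = 720.
Total: 6 × 720 = 4320.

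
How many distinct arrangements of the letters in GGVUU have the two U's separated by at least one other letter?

18

Total arrangements of GGVUU: 5!/(2!·2!) = 30.
Arrangements with the U's together: treat UU as one letter, giving (4)!/(2!) = 12.
Subtracting, 30 − 12 = 18 arrangements keep the U's apart.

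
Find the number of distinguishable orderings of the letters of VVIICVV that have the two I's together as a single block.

Treat the 2 copies of I as a single block. The multiset to arrange is then {II, C, V, V, V, V}, 6 items in all.
That gives (6)!/(4!) = 30 arrangements.

30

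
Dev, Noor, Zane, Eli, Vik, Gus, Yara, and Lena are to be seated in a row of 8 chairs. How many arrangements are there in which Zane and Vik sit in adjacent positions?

Place the 6 others and the Zane-Vik pair as 7 objects in a line; the pair has 2 internal arrangements.
That gives 2 × 7! = 2 × 5040 = 10080.

10080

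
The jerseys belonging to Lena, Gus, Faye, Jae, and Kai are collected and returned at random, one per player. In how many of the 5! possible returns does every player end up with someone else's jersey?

This is the derangement count D_5: permutations of 5 items with no fixed point.
By inclusion–exclusion this is Σ_{j=0}^{5} (−1)^j C(5,j)·(5−j)!.
Computing: 120 − 120 + 60 − 20 + 5 − 1 = 44.

44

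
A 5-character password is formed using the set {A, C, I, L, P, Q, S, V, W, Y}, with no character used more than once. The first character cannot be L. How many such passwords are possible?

27216

The first character has 10−1 = 9 choices (anything except L).
The remaining 4 characters are filled from the other 9 symbols without repetition: 9 × 8 × 7 × 6 = 3024.
Total: 9 × 3024 = 27216.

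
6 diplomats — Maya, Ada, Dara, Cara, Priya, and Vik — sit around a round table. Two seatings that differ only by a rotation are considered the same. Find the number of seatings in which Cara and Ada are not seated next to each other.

All circular seatings of 6 people number (5)! = 120.
Those with Cara next to Ada: fuse the pair into one unit and seat 5 units around a circle — 2·(4)! = 48.
Subtracting, 120 − 48 = 72.

72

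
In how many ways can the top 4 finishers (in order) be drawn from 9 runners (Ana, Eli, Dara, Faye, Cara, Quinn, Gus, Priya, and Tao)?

This is an ordered selection of 4 from 9: P(9,4).
That gives 9 × 8 × 7 × 6 = 3024.

3024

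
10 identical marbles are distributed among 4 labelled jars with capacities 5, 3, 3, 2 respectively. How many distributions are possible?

19

Without the upper bounds there are C(13,3) = 286 ways to split 10 among 4 jars.
Subtract solutions that violate a single cap (substitute x_i' = x_i − (cap_i+1)): x_1 ≥ 6 gives C(7,3) = 35; x_2 ≥ 4 gives C(9,3) = 84; x_3 ≥ 4 gives C(9,3) = 84; x_4 ≥ 3 gives C(10,3) = 120. Together 323.
Add back pairs where two caps are both exceeded: 1 + 1 + 4 + 10 + 20 + 20 = 56.
By inclusion–exclusion the count is 286 − 323 + 56 = 19.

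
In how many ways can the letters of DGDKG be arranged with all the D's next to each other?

12

Treat the 2 copies of D as a single block. The multiset to arrange is then {DD, G, G, K}, 4 items in all.
That gives (4)!/(2!) = 12 arrangements.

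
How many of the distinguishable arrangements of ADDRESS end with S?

With the last slot taken by S, it remains to arrange the other 6 letters (ADDRES).
Those 6 letters have D appearing twice, giving (6)!/(2!) = 360.

360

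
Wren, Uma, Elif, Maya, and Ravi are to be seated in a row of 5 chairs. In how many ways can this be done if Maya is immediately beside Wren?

48

Treat {Maya, Wren} as a single unit. There are 4 units to order, and the pair itself can be ordered 2 ways.
So the count is 2·(4)! = 48.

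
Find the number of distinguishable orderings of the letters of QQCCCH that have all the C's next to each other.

Treat the 3 copies of C as a single block. The multiset to arrange is then {CCC, H, Q, Q}, 4 items in all.
That gives (4)!/(2!) = 12 arrangements.

12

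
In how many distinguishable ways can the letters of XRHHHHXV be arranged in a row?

840

Letter multiplicities in XRHHHHXV: H×4, R×1, V×1, X×2.
The number of distinct arrangements is 8!/(4!·2!) = 40320/48 = 840.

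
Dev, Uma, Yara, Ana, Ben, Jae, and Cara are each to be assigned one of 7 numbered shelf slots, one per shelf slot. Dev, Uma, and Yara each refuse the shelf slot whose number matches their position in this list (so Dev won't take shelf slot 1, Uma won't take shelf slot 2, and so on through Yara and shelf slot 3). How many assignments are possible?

Let Aᵢ (for i ∈ {1, 2, 3}) be the placements that put person i in their forbidden shelf slot. Any j of these fix j positions, leaving (7−j)! ways to fill the rest, and there are C(3,j) ways to pick which j.
By inclusion–exclusion, the number of valid placements is Σ_{j=0}^{3} (−1)^j C(3,j)·(7−j)!.
Computing: 5040 − 2160 + 360 − 24 = 3216.

3216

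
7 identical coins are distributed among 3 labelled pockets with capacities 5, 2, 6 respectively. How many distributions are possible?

Ignoring the caps, the number of non-negative solutions to x_1+…+x_3 = 7 is C(9,2) = 36.
Subtract solutions that violate a single cap (substitute x_i' = x_i − (cap_i+1)): x_1 ≥ 6 gives C(3,2) = 3; x_2 ≥ 3 gives C(6,2) = 15; x_3 ≥ 7 gives C(2,2) = 1. Together 19.
No two caps can be exceeded simultaneously, so the pair terms are all 0.
By inclusion–exclusion the count is 36 − 19 + 0 = 17.

17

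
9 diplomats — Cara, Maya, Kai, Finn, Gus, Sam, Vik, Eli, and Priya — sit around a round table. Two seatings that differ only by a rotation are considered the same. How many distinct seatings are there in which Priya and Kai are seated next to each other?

10080

Glue Priya and Kai into a block (2 internal orders). Seating 8 units around a circle gives (7)! arrangements.
So 2 × (7)! = 2 × 5040 = 10080.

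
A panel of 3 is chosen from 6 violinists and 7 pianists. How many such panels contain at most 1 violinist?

161

Split by how many violinists are chosen (0 through 1).
Sum: C(6,0)·C(7,3) + C(6,1)·C(7,2) = 35 + 126 = 161.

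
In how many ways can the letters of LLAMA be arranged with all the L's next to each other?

12

Treat the 2 copies of L as a single block. The multiset to arrange is then {LL, A, A, M}, 4 items in all.
That gives (4)!/(2!) = 12 arrangements.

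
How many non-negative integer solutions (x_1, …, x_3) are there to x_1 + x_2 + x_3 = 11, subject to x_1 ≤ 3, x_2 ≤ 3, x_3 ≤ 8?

10

By stars and bars, unrestricted non-negative solutions to x_1+…+x_3 = 11 number C(11+2,2) = 78.
Subtract solutions that violate a single cap (substitute x_i' = x_i − (cap_i+1)): x_1 ≥ 4 gives C(9,2) = 36; x_2 ≥ 4 gives C(9,2) = 36; x_3 ≥ 9 gives C(4,2) = 6. Together 78.
Add back pairs where two caps are both exceeded: 10 + 0 + 0 = 10.
By inclusion–exclusion the count is 78 − 78 + 10 = 10.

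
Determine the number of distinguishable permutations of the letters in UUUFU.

UUUFU has 5 letters with U appearing 4 times.
The number of distinct arrangements is 5!/(4!) = 120/24 = 5.

5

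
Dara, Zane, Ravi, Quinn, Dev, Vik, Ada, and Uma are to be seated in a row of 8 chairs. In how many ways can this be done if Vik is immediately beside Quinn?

10080

Place the 6 others and the Vik-Quinn pair as 7 objects in a line; the pair has 2 internal arrangements.
That gives 2 × 7! = 2 × 5040 = 10080.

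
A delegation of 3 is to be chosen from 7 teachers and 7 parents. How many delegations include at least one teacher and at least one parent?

294

With no constraint there are C(14,3) = 364 possible selections.
Subtract selections that omit an entire group: no teachers → C(7,3) = 35; no parents → C(7,3) = 35.
Both groups omitted at once is impossible, so 364 − 70 = 294.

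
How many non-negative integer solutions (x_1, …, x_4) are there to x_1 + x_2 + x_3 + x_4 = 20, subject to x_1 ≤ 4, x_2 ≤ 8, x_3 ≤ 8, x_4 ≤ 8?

Ignoring the caps, the number of non-negative solutions to x_1+…+x_4 = 20 is C(23,3) = 1771.
Subtract solutions that violate a single cap (substitute x_i' = x_i − (cap_i+1)): x_1 ≥ 5 gives C(18,3) = 816; x_2 ≥ 9 gives C(14,3) = 364; x_3 ≥ 9 gives C(14,3) = 364; x_4 ≥ 9 gives C(14,3) = 364. Together 1908.
Add back pairs where two caps are both exceeded: 84 + 84 + 84 + 10 + 10 + 10 = 282.
By inclusion–exclusion the count is 1771 − 1908 + 282 = 145.

145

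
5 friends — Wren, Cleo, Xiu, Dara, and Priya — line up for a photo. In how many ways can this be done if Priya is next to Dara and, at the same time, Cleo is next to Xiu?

Treat {Priya,Dara} as one block (2 orders) and {Cleo,Xiu} as another (2 orders).
That leaves 3 units to arrange: 2 × 2 × 3! = 4 × 6 = 24.

24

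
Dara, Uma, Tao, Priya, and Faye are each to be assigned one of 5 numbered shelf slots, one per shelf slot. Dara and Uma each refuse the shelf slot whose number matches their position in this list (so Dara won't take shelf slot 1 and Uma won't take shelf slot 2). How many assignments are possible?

Let Aᵢ (for i ∈ {1, 2}) be the placements that put person i in their forbidden shelf slot. Any j of these fix j positions, leaving (5−j)! ways to fill the rest, and there are C(2,j) ways to pick which j.
By inclusion–exclusion, the number of valid placements is Σ_{j=0}^{2} (−1)^j C(2,j)·(5−j)!.
Computing: 120 − 48 + 6 = 78.

78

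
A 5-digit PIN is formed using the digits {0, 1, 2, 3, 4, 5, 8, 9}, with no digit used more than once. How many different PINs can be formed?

With no repetition, fill the 5 digits in order: 8 choices, then 7, down to 4.
8 × 7 × 6 × 5 × 4 = 6720.

6720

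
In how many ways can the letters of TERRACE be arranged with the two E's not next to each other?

900

Total arrangements of TERRACE: 7!/(2!·2!) = 1260.
Arrangements with the E's together: treat EE as one letter, giving (6)!/(2!) = 360.
Hence 1260 − 360 = 900.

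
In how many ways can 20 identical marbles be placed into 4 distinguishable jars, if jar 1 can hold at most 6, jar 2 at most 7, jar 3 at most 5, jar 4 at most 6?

By stars and bars, unrestricted non-negative solutions to x_1+…+x_4 = 20 number C(20+3,3) = 1771.
Subtract solutions that violate a single cap (substitute x_i' = x_i − (cap_i+1)): x_1 ≥ 7 gives C(16,3) = 560; x_2 ≥ 8 gives C(15,3) = 455; x_3 ≥ 6 gives C(17,3) = 680; x_4 ≥ 7 gives C(16,3) = 560. Together 2255.
Add back pairs where two caps are both exceeded: 56 + 120 + 84 + 84 + 56 + 120 = 520.
Subtract triples: 0 + 0 + 1 + 0 = 1.
By inclusion–exclusion the count is 1771 − 2255 + 520 − 1 = 35.

35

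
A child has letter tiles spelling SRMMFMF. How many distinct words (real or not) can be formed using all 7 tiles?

420

SRMMFMF has 7 letters with F appearing twice and M appearing 3 times.
So there are 7! / (3!·2!) = 420 distinguishable arrangements.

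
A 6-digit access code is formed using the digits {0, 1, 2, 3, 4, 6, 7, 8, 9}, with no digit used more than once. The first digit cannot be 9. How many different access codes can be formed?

The first digit has 9−1 = 8 choices (anything except 9).
The remaining 5 digits are filled from the other 8 symbols without repetition: 8 × 7 × 6 × 5 × 4 = 6720.
Total: 8 × 6720 = 53760.

53760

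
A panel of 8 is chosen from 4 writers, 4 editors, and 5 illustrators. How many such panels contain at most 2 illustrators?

Split by how many illustrators are chosen (0 through 2).
Sum: C(5,0)·C(8,8) + C(5,1)·C(8,7) + C(5,2)·C(8,6) = 1 + 40 + 280 = 321.

321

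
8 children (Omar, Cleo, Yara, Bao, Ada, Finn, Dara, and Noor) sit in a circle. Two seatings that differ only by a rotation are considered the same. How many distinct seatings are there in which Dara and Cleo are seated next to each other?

Glue Dara and Cleo into a block (2 internal orders). Seating 7 units around a circle gives (6)! arrangements.
So 2 × (6)! = 2 × 720 = 1440.

1440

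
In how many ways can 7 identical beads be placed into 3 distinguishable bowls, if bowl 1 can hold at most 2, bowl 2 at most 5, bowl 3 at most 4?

12

Without the upper bounds there are C(9,2) = 36 ways to split 7 among 3 bowls.
Subtract solutions that violate a single cap (substitute x_i' = x_i − (cap_i+1)): x_1 ≥ 3 gives C(6,2) = 15; x_2 ≥ 6 gives C(3,2) = 3; x_3 ≥ 5 gives C(4,2) = 6. Together 24.
No two caps can be exceeded simultaneously, so the pair terms are all 0.
By inclusion–exclusion the count is 36 − 24 + 0 = 12.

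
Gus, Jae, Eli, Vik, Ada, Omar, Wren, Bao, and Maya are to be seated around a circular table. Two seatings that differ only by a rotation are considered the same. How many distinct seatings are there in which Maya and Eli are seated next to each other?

Treat {Maya, Eli} as one unit (2 internal orders) and seat the resulting 8 units around the table: (7)! circular arrangements.
So 2 × (7)! = 2 × 5040 = 10080.

10080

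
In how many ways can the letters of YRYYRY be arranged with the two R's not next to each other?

10

Total arrangements of YRYYRY: 6!/(4!·2!) = 15.
Arrangements with the R's together: treat RR as one letter, giving (5)!/(4!) = 5.
Hence 15 − 5 = 10.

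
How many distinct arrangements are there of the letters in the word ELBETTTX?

3360

Letter multiplicities in ELBETTTX: B×1, E×2, L×1, T×3, X×1.
So there are 8! / (3!·2!) = 3360 distinguishable arrangements.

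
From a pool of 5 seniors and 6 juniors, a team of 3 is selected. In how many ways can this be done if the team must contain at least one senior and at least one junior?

With no constraint there are C(11,3) = 165 possible selections.
Selections missing a whole group: no seniors → C(6,3) = 20; no juniors → C(5,3) = 10.
Both groups omitted at once is impossible, so 165 − 30 = 135.

135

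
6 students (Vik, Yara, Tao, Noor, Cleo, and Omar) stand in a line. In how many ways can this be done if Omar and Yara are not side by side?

Of the 6! = 720 arrangements, those with Omar and Yara adjacent number 2 × 5! = 240 (treat the pair as a block with 2 internal orders).
So 720 − 240 = 480 arrangements keep them apart.

480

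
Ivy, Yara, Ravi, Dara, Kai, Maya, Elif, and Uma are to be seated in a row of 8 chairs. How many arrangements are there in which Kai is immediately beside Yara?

10080

Treat {Kai, Yara} as a single unit. There are 7 units to order, and the pair itself can be ordered 2 ways.
So the count is 2·(7)! = 10080.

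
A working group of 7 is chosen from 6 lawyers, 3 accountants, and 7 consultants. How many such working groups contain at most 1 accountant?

Split by how many accountants are chosen (0 through 1).
Sum: C(3,0)·C(13,7) + C(3,1)·C(13,6) = 1716 + 5148 = 6864.

6864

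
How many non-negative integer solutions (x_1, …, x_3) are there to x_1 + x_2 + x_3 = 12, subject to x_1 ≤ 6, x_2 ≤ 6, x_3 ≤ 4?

15

By stars and bars, unrestricted non-negative solutions to x_1+…+x_3 = 12 number C(12+2,2) = 91.
Subtract solutions that violate a single cap (substitute x_i' = x_i − (cap_i+1)): x_1 ≥ 7 gives C(7,2) = 21; x_2 ≥ 7 gives C(7,2) = 21; x_3 ≥ 5 gives C(9,2) = 36. Together 78.
Add back pairs where two caps are both exceeded: 0 + 1 + 1 = 2.
By inclusion–exclusion the count is 91 − 78 + 2 = 15.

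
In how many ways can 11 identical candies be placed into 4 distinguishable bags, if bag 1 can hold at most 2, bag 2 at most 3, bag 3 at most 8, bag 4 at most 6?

Ignoring the caps, the number of non-negative solutions to x_1+…+x_4 = 11 is C(14,3) = 364.
Subtract solutions that violate a single cap (substitute x_i' = x_i − (cap_i+1)): x_1 ≥ 3 gives C(11,3) = 165; x_2 ≥ 4 gives C(10,3) = 120; x_3 ≥ 9 gives C(5,3) = 10; x_4 ≥ 7 gives C(7,3) = 35. Together 330.
Add back pairs where two caps are both exceeded: 35 + 0 + 4 + 0 + 1 + 0 = 40.
By inclusion–exclusion the count is 364 − 330 + 40 = 74.

74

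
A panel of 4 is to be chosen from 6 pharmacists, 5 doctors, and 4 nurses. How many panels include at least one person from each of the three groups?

Total 4-person selections from all 15: C(15,4) = 1365.
Selections missing a whole group: no pharmacists → C(9,4) = 126; no doctors → C(10,4) = 210; no nurses → C(11,4) = 330.
Add back selections omitting two groups (i.e. drawn from a single group): C(6,4) + C(5,4) + C(4,4) = 21.
By inclusion–exclusion: 1365 − 666 + 21 = 720.

720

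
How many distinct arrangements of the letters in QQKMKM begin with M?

30

With the first slot taken by M, it remains to arrange the other 5 letters (QQKKM).
Those 5 letters have K appearing twice and Q appearing twice, giving (5)!/(2!·2!) = 30.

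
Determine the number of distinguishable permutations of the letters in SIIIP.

20

Letter multiplicities in SIIIP: I×3, P×1, S×1.
Dividing 5! = 120 by 3! = 6 for the repeated letters gives 20.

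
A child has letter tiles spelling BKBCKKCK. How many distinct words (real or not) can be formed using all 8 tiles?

The 8 letters of BKBCKKCK have repeats: B appearing twice, C appearing twice, and K appearing 4 times.
The number of distinct arrangements is 8!/(4!·2!·2!) = 40320/96 = 420.

420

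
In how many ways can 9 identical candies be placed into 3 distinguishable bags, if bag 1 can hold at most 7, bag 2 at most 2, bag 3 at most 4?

By stars and bars, unrestricted non-negative solutions to x_1+…+x_3 = 9 number C(9+2,2) = 55.
Subtract solutions that violate a single cap (substitute x_i' = x_i − (cap_i+1)): x_1 ≥ 8 gives C(3,2) = 3; x_2 ≥ 3 gives C(8,2) = 28; x_3 ≥ 5 gives C(6,2) = 15. Together 46.
Add back pairs where two caps are both exceeded: 0 + 0 + 3 = 3.
By inclusion–exclusion the count is 55 − 46 + 3 = 12.

12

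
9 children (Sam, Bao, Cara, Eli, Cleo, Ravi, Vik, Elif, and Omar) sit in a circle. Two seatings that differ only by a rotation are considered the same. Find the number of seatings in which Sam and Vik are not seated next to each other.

All circular seatings of 9 people number (8)! = 40320.
Seatings with Sam beside Vik: treat them as a block with 2 internal orders, giving 2 × (7)! = 10080.
Subtracting, 40320 − 10080 = 30240.

30240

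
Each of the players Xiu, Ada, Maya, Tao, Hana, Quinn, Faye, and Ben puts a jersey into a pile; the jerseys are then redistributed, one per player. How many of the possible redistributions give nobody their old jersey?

14833

Let Aᵢ be the assignments in which player i gets their old jersey. We want the size of the complement of A₁∪…∪A_8.
By inclusion–exclusion this is Σ_{j=0}^{8} (−1)^j C(8,j)·(8−j)!.
Computing: 40320 − 40320 + 20160 − 6720 + 1680 − 336 + 56 − 8 + 1 = 14833.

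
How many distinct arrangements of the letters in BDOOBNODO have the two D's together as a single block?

Treat the 2 copies of D as a single block. The multiset to arrange is then {DD, B, B, N, O, O, O, O}, 8 items in all.
That gives (8)!/(4!·2!) = 840 arrangements.

840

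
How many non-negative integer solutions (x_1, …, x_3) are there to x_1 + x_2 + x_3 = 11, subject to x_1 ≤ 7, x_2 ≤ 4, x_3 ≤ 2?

Without the upper bounds there are C(13,2) = 78 ways to split 11 among 3 variables.
Subtract solutions that violate a single cap (substitute x_i' = x_i − (cap_i+1)): x_1 ≥ 8 gives C(5,2) = 10; x_2 ≥ 5 gives C(8,2) = 28; x_3 ≥ 3 gives C(10,2) = 45. Together 83.
Add back pairs where two caps are both exceeded: 0 + 1 + 10 = 11.
By inclusion–exclusion the count is 78 − 83 + 11 = 6.

6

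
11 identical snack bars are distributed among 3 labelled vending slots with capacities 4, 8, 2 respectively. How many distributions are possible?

By stars and bars, unrestricted non-negative solutions to x_1+…+x_3 = 11 number C(11+2,2) = 78.
Subtract solutions that violate a single cap (substitute x_i' = x_i − (cap_i+1)): x_1 ≥ 5 gives C(8,2) = 28; x_2 ≥ 9 gives C(4,2) = 6; x_3 ≥ 3 gives C(10,2) = 45. Together 79.
Add back pairs where two caps are both exceeded: 0 + 10 + 0 = 10.
By inclusion–exclusion the count is 78 − 79 + 10 = 9.

9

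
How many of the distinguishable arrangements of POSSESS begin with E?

Fix E in the first position and arrange the remaining 6 letters.
Those 6 letters have S appearing 4 times, giving (6)!/(4!) = 30.

30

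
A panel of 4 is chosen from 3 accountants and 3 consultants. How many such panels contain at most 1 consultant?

3

Split by how many consultants are chosen (0 through 1).
Sum: C(3,0)·C(3,4) + C(3,1)·C(3,3) = 0 + 3 = 3.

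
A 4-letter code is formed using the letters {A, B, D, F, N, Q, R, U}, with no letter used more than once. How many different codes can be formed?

This is a permutation of 4 out of 8: P(8,4) = 8!/4!.
That product is 8 × 7 × 6 × 5 = 1680.

1680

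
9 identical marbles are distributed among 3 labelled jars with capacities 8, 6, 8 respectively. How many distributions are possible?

47

Ignoring the caps, the number of non-negative solutions to x_1+…+x_3 = 9 is C(11,2) = 55.
Subtract solutions that violate a single cap (substitute x_i' = x_i − (cap_i+1)): x_1 ≥ 9 gives C(2,2) = 1; x_2 ≥ 7 gives C(4,2) = 6; x_3 ≥ 9 gives C(2,2) = 1. Together 8.
No two caps can be exceeded simultaneously, so the pair terms are all 0.
By inclusion–exclusion the count is 55 − 8 + 0 = 47.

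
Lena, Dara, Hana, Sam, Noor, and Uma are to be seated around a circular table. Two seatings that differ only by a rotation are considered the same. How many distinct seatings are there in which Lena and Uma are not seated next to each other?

72

All circular seatings of 6 people number (5)! = 120.
Seatings with Lena beside Uma: treat them as a block with 2 internal orders, giving 2 × (4)! = 48.
Subtracting, 120 − 48 = 72.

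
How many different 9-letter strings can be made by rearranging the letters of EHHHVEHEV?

1260

The 9 letters of EHHHVEHEV have repeats: E appearing 3 times, H appearing 4 times, and V appearing twice.
The number of distinct arrangements is 9!/(4!·3!·2!) = 362880/288 = 1260.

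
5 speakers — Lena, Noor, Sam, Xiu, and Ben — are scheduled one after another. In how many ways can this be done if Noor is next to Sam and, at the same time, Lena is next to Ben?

Treat {Noor,Sam} as one block (2 orders) and {Lena,Ben} as another (2 orders).
That leaves 3 units to arrange: 2 × 2 × 3! = 4 × 6 = 24.

24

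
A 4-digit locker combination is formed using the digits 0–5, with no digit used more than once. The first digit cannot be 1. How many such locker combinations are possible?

300

The first digit has 6−1 = 5 choices (anything except 1).
The remaining 3 digits are filled from the other 5 symbols without repetition: 5 × 4 × 3 = 60.
Total: 5 × 60 = 300.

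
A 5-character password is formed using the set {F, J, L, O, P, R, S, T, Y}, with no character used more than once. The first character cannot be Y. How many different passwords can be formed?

13440

The first character has 9−1 = 8 choices (anything except Y).
The remaining 4 characters are filled from the other 8 symbols without repetition: 8 × 7 × 6 × 5 = 1680.
Total: 8 × 1680 = 13440.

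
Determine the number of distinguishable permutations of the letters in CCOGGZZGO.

CCOGGZZGO has 9 letters with C appearing twice, G appearing 3 times, O appearing twice, and Z appearing twice.
So there are 9! / (3!·2!·2!·2!) = 7560 distinguishable arrangements.

7560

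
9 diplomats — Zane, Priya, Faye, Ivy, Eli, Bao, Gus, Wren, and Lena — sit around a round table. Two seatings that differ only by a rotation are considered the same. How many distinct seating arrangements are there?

Around a circle, 9 distinct people have 9!/9 = (8)! = 40320 rotationally distinct seatings.

40320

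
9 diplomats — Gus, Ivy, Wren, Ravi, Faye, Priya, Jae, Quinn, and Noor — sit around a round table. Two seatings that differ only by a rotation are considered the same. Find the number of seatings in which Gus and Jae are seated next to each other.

Treat {Gus, Jae} as one unit (2 internal orders) and seat the resulting 8 units around the table: (7)! circular arrangements.
So 2 × (7)! = 2 × 5040 = 10080.

10080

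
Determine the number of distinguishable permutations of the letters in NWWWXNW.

The 7 letters of NWWWXNW have repeats: N appearing twice and W appearing 4 times.
The number of distinct arrangements is 7!/(4!·2!) = 5040/48 = 105.

105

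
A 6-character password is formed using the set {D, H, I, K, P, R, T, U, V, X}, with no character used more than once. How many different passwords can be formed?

151200

This is a permutation of 6 out of 10: P(10,6) = 10!/4!.
10 × 9 × 8 × 7 × 6 × 5 = 151200.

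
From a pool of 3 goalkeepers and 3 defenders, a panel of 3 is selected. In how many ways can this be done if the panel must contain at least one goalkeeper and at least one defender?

Unrestricted: C(6,3) = 20 ways to pick any 3 of the 6.
Selections missing a whole group: no goalkeepers → C(3,3) = 1; no defenders → C(3,3) = 1.
Both groups omitted at once is impossible, so 20 − 2 = 18.

18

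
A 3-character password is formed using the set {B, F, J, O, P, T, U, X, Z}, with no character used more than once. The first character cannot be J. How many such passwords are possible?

448

The first character has 9−1 = 8 choices (anything except J).
The remaining 2 characters are filled from the other 8 symbols without repetition: 8 × 7 = 56.
Total: 8 × 56 = 448.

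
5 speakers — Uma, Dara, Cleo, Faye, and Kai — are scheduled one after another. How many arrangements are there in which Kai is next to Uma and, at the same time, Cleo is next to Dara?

24

Treat {Kai,Uma} as one block (2 orders) and {Cleo,Dara} as another (2 orders).
That leaves 3 units to arrange: 2 × 2 × 3! = 4 × 6 = 24.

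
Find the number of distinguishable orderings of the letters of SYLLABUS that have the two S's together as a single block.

2520

Treat the 2 copies of S as a single block. The multiset to arrange is then {SS, A, B, L, L, U, Y}, 7 items in all.
That gives (7)!/(2!) = 2520 arrangements.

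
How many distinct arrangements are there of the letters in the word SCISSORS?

1680

SCISSORS has 8 letters with S appearing 4 times.
So there are 8! / (4!) = 1680 distinguishable arrangements.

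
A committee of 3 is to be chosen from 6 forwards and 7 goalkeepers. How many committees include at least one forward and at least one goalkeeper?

231

Unrestricted: C(13,3) = 286 ways to pick any 3 of the 13.
Subtract selections that omit an entire group: no forwards → C(7,3) = 35; no goalkeepers → C(6,3) = 20.
Both groups omitted at once is impossible, so 286 − 55 = 231.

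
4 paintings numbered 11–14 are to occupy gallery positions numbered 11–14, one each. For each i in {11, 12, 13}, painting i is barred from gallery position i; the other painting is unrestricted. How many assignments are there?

Let Aᵢ (for i ∈ {11, 12, 13}) be the placements that put painting i in its forbidden gallery position. Any j of these fix j positions, leaving (4−j)! ways to fill the rest, and there are C(3,j) ways to pick which j.
By inclusion–exclusion, the number of valid placements is Σ_{j=0}^{3} (−1)^j C(3,j)·(4−j)!.
Computing: 24 − 18 + 6 − 1 = 11.

11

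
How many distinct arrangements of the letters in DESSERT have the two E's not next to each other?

There are 7!/(2!·2!) = 1260 arrangements of DESSERT in total.
If the two E's are adjacent, glue them into one block, leaving 6 items to arrange: (6)!/(2!) = 360 ways.
Hence 1260 − 360 = 900.

900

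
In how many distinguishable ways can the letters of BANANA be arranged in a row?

60

The 6 letters of BANANA have repeats: A appearing 3 times and N appearing twice.
The number of distinct arrangements is 6!/(3!·2!) = 720/12 = 60.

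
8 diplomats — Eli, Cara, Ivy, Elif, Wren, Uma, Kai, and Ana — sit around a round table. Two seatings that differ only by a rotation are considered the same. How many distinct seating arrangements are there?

5040

Fix one person's seat to break rotational symmetry; the remaining 7 people can be arranged in (7)! = 5040 ways.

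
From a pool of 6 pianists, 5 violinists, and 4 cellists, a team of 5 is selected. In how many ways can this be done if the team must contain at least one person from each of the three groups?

Unrestricted: C(15,5) = 3003 ways to pick any 5 of the 15.
Selections missing a whole group: no pianists → C(9,5) = 126; no violinists → C(10,5) = 252; no cellists → C(11,5) = 462.
Add back selections omitting two groups (i.e. drawn from a single group): C(6,5) + C(5,5) + C(4,5) = 7.
By inclusion–exclusion: 3003 − 840 + 7 = 2170.

2170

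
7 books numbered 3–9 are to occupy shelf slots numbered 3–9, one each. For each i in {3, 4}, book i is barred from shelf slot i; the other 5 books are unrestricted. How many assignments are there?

Let Aᵢ (for i ∈ {3, 4}) be the placements that put book i in its forbidden shelf slot. Any j of these fix j positions, leaving (7−j)! ways to fill the rest, and there are C(2,j) ways to pick which j.
By inclusion–exclusion, the number of valid placements is Σ_{j=0}^{2} (−1)^j C(2,j)·(7−j)!.
Computing: 5040 − 1440 + 120 = 3720.

3720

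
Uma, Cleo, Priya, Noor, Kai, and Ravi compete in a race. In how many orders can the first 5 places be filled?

720

There are 6 choices for 1st place, 5 for 2nd, and so on down to 2 for position 5.
That gives 6 × 5 × 4 × 3 × 2 = 720.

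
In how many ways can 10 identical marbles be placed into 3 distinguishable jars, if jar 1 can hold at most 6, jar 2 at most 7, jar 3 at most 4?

Without the upper bounds there are C(12,2) = 66 ways to split 10 among 3 jars.
Subtract solutions that violate a single cap (substitute x_i' = x_i − (cap_i+1)): x_1 ≥ 7 gives C(5,2) = 10; x_2 ≥ 8 gives C(4,2) = 6; x_3 ≥ 5 gives C(7,2) = 21. Together 37.
No two caps can be exceeded simultaneously, so the pair terms are all 0.
By inclusion–exclusion the count is 66 − 37 + 0 = 29.

29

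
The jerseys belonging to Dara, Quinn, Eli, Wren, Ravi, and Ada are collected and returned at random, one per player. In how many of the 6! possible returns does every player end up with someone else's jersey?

265

Count assignments avoiding every fixed point. For any j of the 6 players fixed to their old jersey, the other 6−j can be arranged in (6−j)! ways.
By inclusion–exclusion this is Σ_{j=0}^{6} (−1)^j C(6,j)·(6−j)!.
Computing: 720 − 720 + 360 − 120 + 30 − 6 + 1 = 265.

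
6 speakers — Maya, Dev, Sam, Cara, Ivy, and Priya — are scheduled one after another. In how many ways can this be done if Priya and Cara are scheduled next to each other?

Treat {Priya, Cara} as a single unit. There are 5 units to order, and the pair itself can be ordered 2 ways.
That gives 2 × 5! = 2 × 120 = 240.

240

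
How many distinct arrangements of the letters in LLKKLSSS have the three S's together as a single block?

60

Treat the 3 copies of S as a single block. The multiset to arrange is then {SSS, K, K, L, L, L}, 6 items in all.
That gives (6)!/(3!·2!) = 60 arrangements.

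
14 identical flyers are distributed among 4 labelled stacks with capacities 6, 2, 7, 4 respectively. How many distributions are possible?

45

By stars and bars, unrestricted non-negative solutions to x_1+…+x_4 = 14 number C(14+3,3) = 680.
Subtract solutions that violate a single cap (substitute x_i' = x_i − (cap_i+1)): x_1 ≥ 7 gives C(10,3) = 120; x_2 ≥ 3 gives C(14,3) = 364; x_3 ≥ 8 gives C(9,3) = 84; x_4 ≥ 5 gives C(12,3) = 220. Together 788.
Add back pairs where two caps are both exceeded: 35 + 0 + 10 + 20 + 84 + 4 = 153.
By inclusion–exclusion the count is 680 − 788 + 153 = 45.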